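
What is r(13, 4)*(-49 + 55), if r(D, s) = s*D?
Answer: 312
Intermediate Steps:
r(D, s) = D*s
r(13, 4)*(-49 + 55) = (13*4)*(-49 + 55) = 52*6 = 312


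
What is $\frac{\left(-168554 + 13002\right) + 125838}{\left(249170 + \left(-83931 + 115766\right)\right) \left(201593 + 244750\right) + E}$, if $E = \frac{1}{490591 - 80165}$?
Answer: $- \frac{12195398164}{51477522919018591} \approx -2.3691 \cdot 10^{-7}$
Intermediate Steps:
$E = \frac{1}{410426} \approx 2.4365 \cdot 10^{-6}$
$\frac{\left(-168554 + 13002\right) + 125838}{\left(249170 + \left(-83931 + 115766\right)\right) \left(201593 + 244750\right) + E} = \frac{\left(-168554 + 13002\right) + 125838}{\left(249170 + \left(-83931 + 115766\right)\right) \left(201593 + 244750\right) + \frac{1}{410426}} = \frac{-155552 + 125838}{\left(249170 + 31835\right) 446343 + \frac{1}{410426}} = - \frac{29714}{281005 \cdot 446343 + \frac{1}{410426}} = - \frac{29714}{125424614715 + \frac{1}{410426}} = - \frac{29714}{\frac{51477522919018591}{410426}} = \left(-29714\right) \frac{410426}{51477522919018591} = - \frac{12195398164}{51477522919018591}$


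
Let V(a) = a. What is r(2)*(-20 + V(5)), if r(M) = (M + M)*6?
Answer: -360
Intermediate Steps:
r(M) = 12*M (r(M) = (2*M)*6 = 12*M)
r(2)*(-20 + V(5)) = (12*2)*(-20 + 5) = 24*(-15) = -360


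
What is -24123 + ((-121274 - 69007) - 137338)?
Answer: -351742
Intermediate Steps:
-24123 + ((-121274 - 69007) - 137338) = -24123 + (-190281 - 137338) = -24123 - 327619 = -351742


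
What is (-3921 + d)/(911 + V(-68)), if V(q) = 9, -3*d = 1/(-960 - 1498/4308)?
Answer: -8110936751/1903101880 ≈ -4.2620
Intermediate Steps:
d = 718/2068589 (d = -1/(3*(-960 - 1498/4308)) = -1/(3*(-960 - 1498*1/4308)) = -1/(3*(-960 - 749/2154)) = -1/(3*(-2068589/2154)) = -⅓*(-2154/2068589) = 718/2068589 ≈ 0.00034710)
(-3921 + d)/(911 + V(-68)) = (-3921 + 718/2068589)/(911 + 9) = -8110936751/2068589/920 = -8110936751/2068589*1/920 = -8110936751/1903101880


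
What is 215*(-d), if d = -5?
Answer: 1075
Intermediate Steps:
215*(-d) = 215*(-1*(-5)) = 215*5 = 1075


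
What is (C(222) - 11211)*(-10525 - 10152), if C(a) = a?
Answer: 227219553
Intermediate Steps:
(C(222) - 11211)*(-10525 - 10152) = (222 - 11211)*(-10525 - 10152) = -10989*(-20677) = 227219553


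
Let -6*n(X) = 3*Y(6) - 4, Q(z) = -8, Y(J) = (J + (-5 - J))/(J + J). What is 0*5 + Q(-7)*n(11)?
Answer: -7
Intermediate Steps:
Y(J) = -5/(2*J) (Y(J) = -5*1/(2*J) = -5/(2*J))
n(X) = 7/8 (n(X) = -(3*(-5/2/6) - 4)/6 = -(3*(-5/2*⅙) - 4)/6 = -(3*(-5/12) - 4)/6 = -(-5/4 - 4)/6 = -⅙*(-21/4) = 7/8)
0*5 + Q(-7)*n(11) = 0*5 - 8*7/8 = 0 - 7 = -7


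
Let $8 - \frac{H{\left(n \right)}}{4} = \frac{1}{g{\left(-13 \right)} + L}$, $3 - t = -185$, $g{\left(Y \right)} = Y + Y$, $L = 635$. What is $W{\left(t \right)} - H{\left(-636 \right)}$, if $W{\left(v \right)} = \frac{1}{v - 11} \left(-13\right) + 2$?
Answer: $- \frac{360111}{11977} \approx -30.067$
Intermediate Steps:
$g{\left(Y \right)} = 2 Y$
$t = 188$ ($t = 3 - -185 = 3 + 185 = 188$)
$H{\left(n \right)} = \frac{19484}{609}$ ($H{\left(n \right)} = 32 - \frac{4}{2 \left(-13\right) + 635} = 32 - \frac{4}{-26 + 635} = 32 - \frac{4}{609} = \frac{19484}{609}$)
$W{\left(v \right)} = 2 - \frac{13}{-11 + v}$ ($W{\left(v \right)} = \frac{1}{-11 + v} \left(-13\right) + 2 = - \frac{13}{-11 + v} + 2 = 2 - \frac{13}{-11 + v}$)
$W{\left(t \right)} - H{\left(-636 \right)} = \frac{-35 + 2 \cdot 188}{-11 + 188} - \frac{19484}{609} = \frac{-35 + 376}{177} - \frac{19484}{609} = \frac{1}{177} \cdot 341 - \frac{19484}{609} = \frac{341}{177} - \frac{19484}{609} = - \frac{360111}{11977}$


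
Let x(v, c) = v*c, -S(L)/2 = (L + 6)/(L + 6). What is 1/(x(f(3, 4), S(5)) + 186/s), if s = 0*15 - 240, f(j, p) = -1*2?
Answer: 40/129 ≈ 0.31008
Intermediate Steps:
f(j, p) = -2
s = -240 (s = 0 - 240 = -240)
S(L) = -2 (S(L) = -2*(L + 6)/(L + 6) = -2*(6 + L)/(6 + L) = -2*1 = -2)
x(v, c) = c*v
1/(x(f(3, 4), S(5)) + 186/s) = 1/(-2*(-2) + 186/(-240)) = 1/(4 + 186*(-1/240)) = 1/(4 - 31/40) = 1/(129/40) = 40/129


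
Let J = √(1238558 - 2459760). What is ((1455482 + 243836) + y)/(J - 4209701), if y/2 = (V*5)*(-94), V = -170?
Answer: -7826330903718/17721583730603 - 1859118*I*√1221202/17721583730603 ≈ -0.44163 - 0.00011593*I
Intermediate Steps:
y = 159800 (y = 2*(-170*5*(-94)) = 2*(-850*(-94)) = 2*79900 = 159800)
J = I*√1221202 (J = √(-1221202) = I*√1221202 ≈ 1105.1*I)
((1455482 + 243836) + y)/(J - 4209701) = ((1455482 + 243836) + 159800)/(I*√1221202 - 4209701) = (1699318 + 159800)/(-4209701 + I*√1221202) = 1859118/(-4209701 + I*√1221202)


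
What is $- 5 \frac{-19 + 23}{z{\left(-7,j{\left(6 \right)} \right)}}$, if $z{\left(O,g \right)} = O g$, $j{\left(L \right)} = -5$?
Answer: $- \frac{4}{7} \approx -0.57143$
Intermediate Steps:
$- 5 \frac{-19 + 23}{z{\left(-7,j{\left(6 \right)} \right)}} = - 5 \frac{-19 + 23}{\left(-7\right) \left(-5\right)} = - 5 \cdot \frac{4}{35} = - 5 \cdot 4 \cdot \frac{1}{35} = \left(-5\right) \frac{4}{35} = - \frac{4}{7}$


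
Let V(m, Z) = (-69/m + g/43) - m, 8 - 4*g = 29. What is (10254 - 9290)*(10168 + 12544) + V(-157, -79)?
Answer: 591239761671/27004 ≈ 2.1895e+7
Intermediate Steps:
g = -21/4 (g = 2 - 1/4*29 = 2 - 29/4 = -21/4 ≈ -5.2500)
V(m, Z) = -21/172 - m - 69/m (V(m, Z) = (-69/m - 21/4/43) - m = (-69/m - 21/4*1/43) - m = (-69/m - 21/172) - m = (-21/172 - 69/m) - m = -21/172 - m - 69/m)
(10254 - 9290)*(10168 + 12544) + V(-157, -79) = (10254 - 9290)*(10168 + 12544) + (-21/172 - 1*(-157) - 69/(-157)) = 964*22712 + (-21/172 + 157 - 69*(-1/157)) = 21894368 + (-21/172 + 157 + 69/157) = 21894368 + 4248199/27004 = 591239761671/27004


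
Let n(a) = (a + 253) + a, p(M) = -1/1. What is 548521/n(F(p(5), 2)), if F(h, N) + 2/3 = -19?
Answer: 1645563/641 ≈ 2567.2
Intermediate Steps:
p(M) = -1 (p(M) = -1*1 = -1)
F(h, N) = -59/3 (F(h, N) = -2/3 - 19 = -59/3)
n(a) = 253 + 2*a (n(a) = (253 + a) + a = 253 + 2*a)
548521/n(F(p(5), 2)) = 548521/(253 + 2*(-59/3)) = 548521/(253 - 118/3) = 548521/(641/3) = 548521*(3/641) = 1645563/641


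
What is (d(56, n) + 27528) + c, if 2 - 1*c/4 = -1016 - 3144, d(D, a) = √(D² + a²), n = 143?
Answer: 44176 + √23585 ≈ 44330.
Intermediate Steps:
c = 16648 (c = 8 - 4*(-1016 - 3144) = 8 - 4*(-4160) = 8 + 16640 = 16648)
(d(56, n) + 27528) + c = (√(56² + 143²) + 27528) + 16648 = (√(3136 + 20449) + 27528) + 16648 = (√23585 + 27528) + 16648 = (27528 + √23585) + 16648 = 44176 + √23585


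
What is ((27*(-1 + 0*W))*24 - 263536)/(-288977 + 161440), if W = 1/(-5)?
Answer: 264184/127537 ≈ 2.0714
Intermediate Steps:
W = -1/5 ≈ -0.20000
((27*(-1 + 0*W))*24 - 263536)/(-288977 + 161440) = ((27*(-1 + 0*(-1/5)))*24 - 263536)/(-288977 + 161440) = ((27*(-1 + 0))*24 - 263536)/(-127537) = ((27*(-1))*24 - 263536)*(-1/127537) = (-27*24 - 263536)*(-1/127537) = (-648 - 263536)*(-1/127537) = -264184*(-1/127537) = 264184/127537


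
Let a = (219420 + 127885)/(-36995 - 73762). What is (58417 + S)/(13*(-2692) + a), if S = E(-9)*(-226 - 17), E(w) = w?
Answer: -6712317228/3876399277 ≈ -1.7316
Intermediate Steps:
a = -347305/110757 (a = 347305/(-110757) = 347305*(-1/110757) = -347305/110757 ≈ -3.1357)
S = 2187 (S = -9*(-226 - 17) = -9*(-243) = 2187)
(58417 + S)/(13*(-2692) + a) = (58417 + 2187)/(13*(-2692) - 347305/110757) = 60604/(-34996 - 347305/110757) = 60604/(-3876399277/110757) = 60604*(-110757/3876399277) = -6712317228/3876399277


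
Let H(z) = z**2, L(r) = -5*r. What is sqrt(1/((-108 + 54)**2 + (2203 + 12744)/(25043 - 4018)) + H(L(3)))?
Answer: 10*sqrt(50067425253358)/4717219 ≈ 15.000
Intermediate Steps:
sqrt(1/((-108 + 54)**2 + (2203 + 12744)/(25043 - 4018)) + H(L(3))) = sqrt(1/((-108 + 54)**2 + (2203 + 12744)/(25043 - 4018)) + (-5*3)**2) = sqrt(1/((-54)**2 + 14947/21025) + (-15)**2) = sqrt(1/(2916 + 14947*(1/21025)) + 225) = sqrt(1/(2916 + 14947/21025) + 225) = sqrt(1/(61323847/21025) + 225) = sqrt(21025/61323847 + 225) = sqrt(13797886600/61323847) = 10*sqrt(50067425253358)/4717219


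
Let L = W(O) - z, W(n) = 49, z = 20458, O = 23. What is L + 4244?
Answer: -16165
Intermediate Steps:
L = -20409 (L = 49 - 1*20458 = 49 - 20458 = -20409)
L + 4244 = -20409 + 4244 = -16165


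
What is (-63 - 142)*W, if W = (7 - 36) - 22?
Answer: 10455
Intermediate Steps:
W = -51 (W = -29 - 22 = -51)
(-63 - 142)*W = (-63 - 142)*(-51) = -205*(-51) = 10455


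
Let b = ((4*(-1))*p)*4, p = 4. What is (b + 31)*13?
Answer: -429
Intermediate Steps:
b = -64 (b = ((4*(-1))*4)*4 = -4*4*4 = -16*4 = -64)
(b + 31)*13 = (-64 + 31)*13 = -33*13 = -429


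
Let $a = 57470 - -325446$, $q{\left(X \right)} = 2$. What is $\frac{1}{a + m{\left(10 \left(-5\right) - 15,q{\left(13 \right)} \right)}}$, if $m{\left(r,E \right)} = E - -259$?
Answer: $\frac{1}{383177} \approx 2.6098 \cdot 10^{-6}$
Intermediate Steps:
$a = 382916$ ($a = 57470 + 325446 = 382916$)
$m{\left(r,E \right)} = 259 + E$ ($m{\left(r,E \right)} = E + 259 = 259 + E$)
$\frac{1}{a + m{\left(10 \left(-5\right) - 15,q{\left(13 \right)} \right)}} = \frac{1}{382916 + \left(259 + 2\right)} = \frac{1}{382916 + 261} = \frac{1}{383177}$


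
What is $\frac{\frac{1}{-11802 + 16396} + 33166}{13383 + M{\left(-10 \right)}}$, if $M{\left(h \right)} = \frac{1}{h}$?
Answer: $\frac{761823025}{307405213} \approx 2.4782$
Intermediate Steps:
$\frac{\frac{1}{-11802 + 16396} + 33166}{13383 + M{\left(-10 \right)}} = \frac{\frac{1}{-11802 + 16396} + 33166}{13383 + \frac{1}{-10}} = \frac{\frac{1}{4594} + 33166}{13383 - \frac{1}{10}} = \frac{\frac{1}{4594} + 33166}{\frac{133829}{10}} = \frac{152364605}{4594} \cdot \frac{10}{133829} = \frac{761823025}{307405213}$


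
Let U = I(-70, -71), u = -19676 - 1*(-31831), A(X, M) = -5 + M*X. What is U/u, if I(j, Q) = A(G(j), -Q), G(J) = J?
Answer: -995/2431 ≈ -0.40930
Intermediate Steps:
u = 12155 (u = -19676 + 31831 = 12155)
I(j, Q) = -5 - Q*j (I(j, Q) = -5 + (-Q)*j = -5 - Q*j)
U = -4975 (U = -5 - 1*(-71)*(-70) = -5 - 4970 = -4975)
U/u = -4975/12155 = -4975*1/12155 = -995/2431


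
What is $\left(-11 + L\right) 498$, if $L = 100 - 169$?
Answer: $-39840$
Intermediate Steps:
$L = -69$ ($L = 100 - 169 = -69$)
$\left(-11 + L\right) 498 = \left(-11 - 69\right) 498 = \left(-80\right) 498 = -39840$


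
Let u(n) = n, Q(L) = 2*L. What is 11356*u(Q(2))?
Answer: 45424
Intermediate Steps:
11356*u(Q(2)) = 11356*(2*2) = 11356*4 = 45424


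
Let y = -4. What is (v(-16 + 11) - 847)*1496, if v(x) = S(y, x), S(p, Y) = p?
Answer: -1273096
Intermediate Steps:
v(x) = -4
(v(-16 + 11) - 847)*1496 = (-4 - 847)*1496 = -851*1496 = -1273096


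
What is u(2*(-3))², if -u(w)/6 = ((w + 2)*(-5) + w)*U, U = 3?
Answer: 63504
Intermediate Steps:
u(w) = 180 + 72*w (u(w) = -6*((w + 2)*(-5) + w)*3 = -6*((2 + w)*(-5) + w)*3 = -6*((-10 - 5*w) + w)*3 = -6*(-10 - 4*w)*3 = -6*(-30 - 12*w) = 180 + 72*w)
u(2*(-3))² = (180 + 72*(2*(-3)))² = (180 + 72*(-6))² = (180 - 432)² = (-252)² = 63504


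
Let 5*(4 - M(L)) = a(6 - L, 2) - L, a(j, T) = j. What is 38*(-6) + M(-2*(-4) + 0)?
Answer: -222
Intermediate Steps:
M(L) = 14/5 + 2*L/5 (M(L) = 4 - ((6 - L) - L)/5 = 4 - (6 - 2*L)/5 = 4 + (-6/5 + 2*L/5) = 14/5 + 2*L/5)
38*(-6) + M(-2*(-4) + 0) = 38*(-6) + (14/5 + 2*(-2*(-4) + 0)/5) = -228 + (14/5 + 2*(8 + 0)/5) = -228 + (14/5 + (⅖)*8) = -228 + (14/5 + 16/5) = -228 + 6 = -222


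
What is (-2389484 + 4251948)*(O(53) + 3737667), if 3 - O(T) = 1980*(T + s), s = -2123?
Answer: 14594770769280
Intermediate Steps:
O(T) = 4203543 - 1980*T (O(T) = 3 - 1980*(T - 2123) = 3 - 1980*(-2123 + T) = 3 - (-4203540 + 1980*T) = 3 + (4203540 - 1980*T) = 4203543 - 1980*T)
(-2389484 + 4251948)*(O(53) + 3737667) = (-2389484 + 4251948)*((4203543 - 1980*53) + 3737667) = 1862464*((4203543 - 104940) + 3737667) = 1862464*(4098603 + 3737667) = 1862464*7836270 = 14594770769280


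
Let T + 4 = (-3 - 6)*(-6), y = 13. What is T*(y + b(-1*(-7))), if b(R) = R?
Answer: 1000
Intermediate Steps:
T = 50 (T = -4 + (-3 - 6)*(-6) = -4 - 9*(-6) = -4 + 54 = 50)
T*(y + b(-1*(-7))) = 50*(13 - 1*(-7)) = 50*(13 + 7) = 50*20 = 1000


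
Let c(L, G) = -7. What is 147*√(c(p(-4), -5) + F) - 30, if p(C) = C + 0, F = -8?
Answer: -30 + 147*I*√15 ≈ -30.0 + 569.33*I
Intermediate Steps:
p(C) = C
147*√(c(p(-4), -5) + F) - 30 = 147*√(-7 - 8) - 30 = 147*√(-15) - 30 = 147*(I*√15) - 30 = 147*I*√15 - 30 = -30 + 147*I*√15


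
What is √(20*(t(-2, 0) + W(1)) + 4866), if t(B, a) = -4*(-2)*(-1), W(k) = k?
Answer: √4726 ≈ 68.746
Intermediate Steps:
t(B, a) = -8 (t(B, a) = 8*(-1) = -8)
√(20*(t(-2, 0) + W(1)) + 4866) = √(20*(-8 + 1) + 4866) = √(20*(-7) + 4866) = √(-140 + 4866) = √4726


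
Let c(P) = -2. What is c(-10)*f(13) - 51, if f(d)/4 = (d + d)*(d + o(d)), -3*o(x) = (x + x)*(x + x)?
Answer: 132343/3 ≈ 44114.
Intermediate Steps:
o(x) = -4*x**2/3 (o(x) = -(x + x)*(x + x)/3 = -2*x*2*x/3 = -4*x**2/3)
f(d) = 8*d*(d - 4*d**2/3) (f(d) = 4*((d + d)*(d - 4*d**2/3)) = 4*((2*d)*(d - 4*d**2/3)) = 4*(2*d*(d - 4*d**2/3)) = 8*d*(d - 4*d**2/3))
c(-10)*f(13) - 51 = -2*13**2*(8 - 32/3*13) - 51 = -338*(8 - 416/3) - 51 = -338*(-392)/3 - 51 = -2*(-66248/3) - 51 = 132496/3 - 51 = 132343/3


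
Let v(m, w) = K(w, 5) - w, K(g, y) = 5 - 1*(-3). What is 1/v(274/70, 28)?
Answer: -1/20 ≈ -0.050000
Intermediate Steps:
K(g, y) = 8 (K(g, y) = 5 + 3 = 8)
v(m, w) = 8 - w
1/v(274/70, 28) = 1/(8 - 1*28) = 1/(8 - 28) = 1/(-20) = -1/20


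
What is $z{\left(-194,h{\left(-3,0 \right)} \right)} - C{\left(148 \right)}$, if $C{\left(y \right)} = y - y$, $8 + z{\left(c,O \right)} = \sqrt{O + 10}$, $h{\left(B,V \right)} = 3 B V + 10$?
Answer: $-8 + 2 \sqrt{5} \approx -3.5279$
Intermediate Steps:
$h{\left(B,V \right)} = 10 + 3 B V$ ($h{\left(B,V \right)} = 3 B V + 10 = 10 + 3 B V$)
$z{\left(c,O \right)} = -8 + \sqrt{10 + O}$ ($z{\left(c,O \right)} = -8 + \sqrt{O + 10} = -8 + \sqrt{10 + O}$)
$C{\left(y \right)} = 0$
$z{\left(-194,h{\left(-3,0 \right)} \right)} - C{\left(148 \right)} = \left(-8 + \sqrt{10 + \left(10 + 3 \left(-3\right) 0\right)}\right) - 0 = \left(-8 + \sqrt{10 + \left(10 + 0\right)}\right) + 0 = \left(-8 + \sqrt{10 + 10}\right) + 0 = \left(-8 + \sqrt{20}\right) + 0 = \left(-8 + 2 \sqrt{5}\right) + 0 = -8 + 2 \sqrt{5}$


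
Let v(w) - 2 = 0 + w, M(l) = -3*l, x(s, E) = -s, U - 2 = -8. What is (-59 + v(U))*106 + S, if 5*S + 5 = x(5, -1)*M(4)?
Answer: -6667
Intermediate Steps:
U = -6 (U = 2 - 8 = -6)
S = 11 (S = -1 + ((-1*5)*(-3*4))/5 = -1 + (-5*(-12))/5 = -1 + (⅕)*60 = -1 + 12 = 11)
v(w) = 2 + w (v(w) = 2 + (0 + w) = 2 + w)
(-59 + v(U))*106 + S = (-59 + (2 - 6))*106 + 11 = (-59 - 4)*106 + 11 = -63*106 + 11 = -6678 + 11 = -6667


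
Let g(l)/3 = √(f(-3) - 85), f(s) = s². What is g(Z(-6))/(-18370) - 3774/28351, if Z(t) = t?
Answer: -3774/28351 - 3*I*√19/9185 ≈ -0.13312 - 0.0014237*I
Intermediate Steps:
g(l) = 6*I*√19 (g(l) = 3*√((-3)² - 85) = 3*√(9 - 85) = 3*√(-76) = 3*(2*I*√19) = 6*I*√19)
g(Z(-6))/(-18370) - 3774/28351 = (6*I*√19)/(-18370) - 3774/28351 = (6*I*√19)*(-1/18370) - 3774*1/28351 = -3*I*√19/9185 - 3774/28351 = -3774/28351 - 3*I*√19/9185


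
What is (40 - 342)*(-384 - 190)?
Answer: 173348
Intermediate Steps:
(40 - 342)*(-384 - 190) = -302*(-574) = 173348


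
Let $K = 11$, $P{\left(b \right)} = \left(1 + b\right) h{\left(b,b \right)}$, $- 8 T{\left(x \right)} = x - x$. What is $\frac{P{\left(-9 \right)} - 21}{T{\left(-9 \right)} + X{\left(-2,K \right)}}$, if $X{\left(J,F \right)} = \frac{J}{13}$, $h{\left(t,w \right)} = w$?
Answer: $- \frac{663}{2} \approx -331.5$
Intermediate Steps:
$T{\left(x \right)} = 0$ ($T{\left(x \right)} = - \frac{x - x}{8} = \left(- \frac{1}{8}\right) 0 = 0$)
$P{\left(b \right)} = b \left(1 + b\right)$ ($P{\left(b \right)} = \left(1 + b\right) b = b \left(1 + b\right)$)
$X{\left(J,F \right)} = \frac{J}{13}$ ($X{\left(J,F \right)} = J \frac{1}{13} = \frac{J}{13}$)
$\frac{P{\left(-9 \right)} - 21}{T{\left(-9 \right)} + X{\left(-2,K \right)}} = \frac{- 9 \left(1 - 9\right) - 21}{0 + \frac{1}{13} \left(-2\right)} = \frac{\left(-9\right) \left(-8\right) - 21}{0 - \frac{2}{13}} = \frac{72 - 21}{- \frac{2}{13}} = 51 \left(- \frac{13}{2}\right) = - \frac{663}{2}$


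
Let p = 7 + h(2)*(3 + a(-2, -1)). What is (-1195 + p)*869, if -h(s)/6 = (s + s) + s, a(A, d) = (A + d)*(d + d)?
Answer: -1313928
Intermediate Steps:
a(A, d) = 2*d*(A + d) (a(A, d) = (A + d)*(2*d) = 2*d*(A + d))
h(s) = -18*s (h(s) = -6*((s + s) + s) = -6*(2*s + s) = -18*s)
p = -317 (p = 7 + (-18*2)*(3 + 2*(-1)*(-2 - 1)) = 7 - 36*(3 + 2*(-1)*(-3)) = 7 - 36*(3 + 6) = 7 - 36*9 = 7 - 324 = -317)
(-1195 + p)*869 = (-1195 - 317)*869 = -1512*869 = -1313928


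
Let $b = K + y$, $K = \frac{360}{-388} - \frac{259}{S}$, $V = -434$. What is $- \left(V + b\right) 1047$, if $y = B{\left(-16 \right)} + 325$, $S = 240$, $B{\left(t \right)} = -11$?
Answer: $\frac{991272727}{7760} \approx 1.2774 \cdot 10^{5}$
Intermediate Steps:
$K = - \frac{46723}{23280}$ ($K = \frac{360}{-388} - \frac{259}{240} = 360 \left(- \frac{1}{388}\right) - \frac{259}{240} = - \frac{90}{97} - \frac{259}{240} = - \frac{46723}{23280} \approx -2.007$)
$y = 314$ ($y = -11 + 325 = 314$)
$b = \frac{7263197}{23280}$ ($b = - \frac{46723}{23280} + 314 = \frac{7263197}{23280} \approx 311.99$)
$- \left(V + b\right) 1047 = - \left(-434 + \frac{7263197}{23280}\right) 1047 = - \frac{\left(-2840323\right) 1047}{23280} = \left(-1\right) \left(- \frac{991272727}{7760}\right) = \frac{991272727}{7760}$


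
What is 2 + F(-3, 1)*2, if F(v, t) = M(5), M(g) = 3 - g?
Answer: -2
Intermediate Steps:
F(v, t) = -2 (F(v, t) = 3 - 1*5 = 3 - 5 = -2)
2 + F(-3, 1)*2 = 2 - 2*2 = 2 - 4 = -2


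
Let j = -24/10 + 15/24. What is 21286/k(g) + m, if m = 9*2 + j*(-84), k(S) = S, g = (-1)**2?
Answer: 214531/10 ≈ 21453.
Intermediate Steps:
g = 1
j = -71/40 (j = -24*1/10 + 15*(1/24) = -12/5 + 5/8 = -71/40 ≈ -1.7750)
m = 1671/10 (m = 9*2 - 71/40*(-84) = 18 + 1491/10 = 1671/10 ≈ 167.10)
21286/k(g) + m = 21286/1 + 1671/10 = 21286*1 + 1671/10 = 21286 + 1671/10 = 214531/10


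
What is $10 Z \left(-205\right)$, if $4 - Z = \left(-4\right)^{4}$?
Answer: $516600$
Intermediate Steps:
$Z = -252$ ($Z = 4 - \left(-4\right)^{4} = 4 - 256 = -252$)
$10 Z \left(-205\right) = 10 \left(-252\right) \left(-205\right) = \left(-2520\right) \left(-205\right) = 516600$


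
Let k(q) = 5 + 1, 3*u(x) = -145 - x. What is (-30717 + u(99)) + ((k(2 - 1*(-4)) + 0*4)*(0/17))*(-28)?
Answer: -92395/3 ≈ -30798.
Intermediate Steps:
u(x) = -145/3 - x/3 (u(x) = (-145 - x)/3 = -145/3 - x/3)
k(q) = 6
(-30717 + u(99)) + ((k(2 - 1*(-4)) + 0*4)*(0/17))*(-28) = (-30717 + (-145/3 - ⅓*99)) + ((6 + 0*4)*(0/17))*(-28) = (-30717 + (-145/3 - 33)) + ((6 + 0)*(0*(1/17)))*(-28) = (-30717 - 244/3) + (6*0)*(-28) = -92395/3 + 0*(-28) = -92395/3 + 0 = -92395/3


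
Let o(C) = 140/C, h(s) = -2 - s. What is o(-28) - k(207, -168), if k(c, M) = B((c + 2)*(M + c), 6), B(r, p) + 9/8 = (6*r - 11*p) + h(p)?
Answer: -390687/8 ≈ -48836.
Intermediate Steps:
B(r, p) = -25/8 - 12*p + 6*r (B(r, p) = -9/8 + ((6*r - 11*p) + (-2 - p)) = -9/8 + ((-11*p + 6*r) + (-2 - p)) = -9/8 + (-2 - 12*p + 6*r) = -25/8 - 12*p + 6*r)
k(c, M) = -601/8 + 6*(2 + c)*(M + c) (k(c, M) = -25/8 - 12*6 + 6*((c + 2)*(M + c)) = -25/8 - 72 + 6*((2 + c)*(M + c)) = -25/8 - 72 + 6*(2 + c)*(M + c) = -601/8 + 6*(2 + c)*(M + c))
o(-28) - k(207, -168) = 140/(-28) - (-601/8 + 6*207**2 + 12*(-168) + 12*207 + 6*(-168)*207) = 140*(-1/28) - (-601/8 + 6*42849 - 2016 + 2484 - 208656) = -5 - (-601/8 + 257094 - 2016 + 2484 - 208656) = -5 - 1*390647/8 = -5 - 390647/8 = -390687/8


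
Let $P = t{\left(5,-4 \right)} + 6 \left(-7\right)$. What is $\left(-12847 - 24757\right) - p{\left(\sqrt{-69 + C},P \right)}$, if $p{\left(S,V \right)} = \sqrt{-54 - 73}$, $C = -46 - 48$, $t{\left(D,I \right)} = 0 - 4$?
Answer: $-37604 - i \sqrt{127} \approx -37604.0 - 11.269 i$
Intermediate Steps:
$t{\left(D,I \right)} = -4$
$C = -94$ ($C = -46 - 48 = -94$)
$P = -46$ ($P = -4 + 6 \left(-7\right) = -4 - 42 = -46$)
$p{\left(S,V \right)} = i \sqrt{127}$ ($p{\left(S,V \right)} = \sqrt{-127} = i \sqrt{127}$)
$\left(-12847 - 24757\right) - p{\left(\sqrt{-69 + C},P \right)} = \left(-12847 - 24757\right) - i \sqrt{127} = -37604 - i \sqrt{127}$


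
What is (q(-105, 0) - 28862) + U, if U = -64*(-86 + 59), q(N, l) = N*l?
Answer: -27134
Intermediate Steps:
U = 1728 (U = -64*(-27) = 1728)
(q(-105, 0) - 28862) + U = (-105*0 - 28862) + 1728 = (0 - 28862) + 1728 = -28862 + 1728 = -27134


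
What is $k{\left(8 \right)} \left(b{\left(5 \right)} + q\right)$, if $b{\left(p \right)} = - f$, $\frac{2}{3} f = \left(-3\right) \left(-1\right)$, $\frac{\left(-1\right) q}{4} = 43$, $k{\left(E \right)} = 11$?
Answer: $- \frac{3883}{2} \approx -1941.5$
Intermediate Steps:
$q = -172$ ($q = \left(-4\right) 43 = -172$)
$f = \frac{9}{2}$ ($f = \frac{3 \left(\left(-3\right) \left(-1\right)\right)}{2} = \frac{3}{2} \cdot 3 = \frac{9}{2} \approx 4.5$)
$b{\left(p \right)} = - \frac{9}{2}$ ($b{\left(p \right)} = \left(-1\right) \frac{9}{2} = - \frac{9}{2}$)
$k{\left(8 \right)} \left(b{\left(5 \right)} + q\right) = 11 \left(- \frac{9}{2} - 172\right) = 11 \left(- \frac{353}{2}\right) = - \frac{3883}{2}$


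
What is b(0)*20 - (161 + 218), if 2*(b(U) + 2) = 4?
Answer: -379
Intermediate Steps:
b(U) = 0 (b(U) = -2 + (1/2)*4 = -2 + 2 = 0)
b(0)*20 - (161 + 218) = 0*20 - (161 + 218) = 0 - 1*379 = 0 - 379 = -379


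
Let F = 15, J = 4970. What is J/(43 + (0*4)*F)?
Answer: 4970/43 ≈ 115.58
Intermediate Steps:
J/(43 + (0*4)*F) = 4970/(43 + (0*4)*15) = 4970/(43 + 0*15) = 4970/(43 + 0) = 4970/43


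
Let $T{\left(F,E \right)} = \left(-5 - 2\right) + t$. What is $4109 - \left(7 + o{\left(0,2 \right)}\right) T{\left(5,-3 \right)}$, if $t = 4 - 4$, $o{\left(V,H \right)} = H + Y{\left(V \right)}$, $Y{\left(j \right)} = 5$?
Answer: $4207$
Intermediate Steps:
$o{\left(V,H \right)} = 5 + H$ ($o{\left(V,H \right)} = H + 5 = 5 + H$)
$t = 0$ ($t = 4 - 4 = 0$)
$T{\left(F,E \right)} = -7$ ($T{\left(F,E \right)} = \left(-5 - 2\right) + 0 = -7 + 0 = -7$)
$4109 - \left(7 + o{\left(0,2 \right)}\right) T{\left(5,-3 \right)} = 4109 - \left(7 + \left(5 + 2\right)\right) \left(-7\right) = 4109 - \left(7 + 7\right) \left(-7\right) = 4109 - 14 \left(-7\right) = 4109 - -98 = 4109 + 98 = 4207$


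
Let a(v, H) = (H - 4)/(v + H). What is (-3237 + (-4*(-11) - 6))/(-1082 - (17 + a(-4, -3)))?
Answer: 3199/1100 ≈ 2.9082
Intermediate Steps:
a(v, H) = (-4 + H)/(H + v)
(-3237 + (-4*(-11) - 6))/(-1082 - (17 + a(-4, -3))) = (-3237 + (-4*(-11) - 6))/(-1082 - (17 + (-4 - 3)/(-3 - 4))) = (-3237 + (44 - 6))/(-1082 - (17 - 7/(-7))) = (-3237 + 38)/(-1082 - (17 - 1/7*(-7))) = -3199/(-1082 - (17 + 1)) = -3199/(-1082 - 1*18) = -3199/(-1082 - 18) = -3199/(-1100) = -3199*(-1/1100) = 3199/1100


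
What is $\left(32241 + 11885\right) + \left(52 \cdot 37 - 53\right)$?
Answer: $45997$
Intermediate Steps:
$\left(32241 + 11885\right) + \left(52 \cdot 37 - 53\right) = 44126 + \left(1924 - 53\right) = 44126 + 1871 = 45997$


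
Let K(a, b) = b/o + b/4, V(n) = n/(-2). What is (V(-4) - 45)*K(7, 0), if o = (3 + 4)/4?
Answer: 0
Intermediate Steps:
V(n) = -n/2 (V(n) = n*(-½) = -n/2)
o = 7/4 (o = 7*(¼) = 7/4 ≈ 1.7500)
K(a, b) = 23*b/28 (K(a, b) = b/(7/4) + b/4 = b*(4/7) + b*(¼) = 4*b/7 + b/4 = 23*b/28)
(V(-4) - 45)*K(7, 0) = (-½*(-4) - 45)*((23/28)*0) = (2 - 45)*0 = -43*0 = 0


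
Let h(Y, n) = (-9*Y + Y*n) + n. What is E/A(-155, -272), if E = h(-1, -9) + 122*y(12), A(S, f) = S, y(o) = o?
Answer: -1473/155 ≈ -9.5032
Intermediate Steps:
h(Y, n) = n - 9*Y + Y*n
E = 1473 (E = (-9 - 9*(-1) - 1*(-9)) + 122*12 = (-9 + 9 + 9) + 1464 = 9 + 1464 = 1473)
E/A(-155, -272) = 1473/(-155) = 1473*(-1/155) = -1473/155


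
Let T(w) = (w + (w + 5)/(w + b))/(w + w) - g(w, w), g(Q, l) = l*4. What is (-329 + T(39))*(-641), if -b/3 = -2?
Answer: 1090053191/3510 ≈ 3.1056e+5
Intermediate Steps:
b = 6 (b = -3*(-2) = 6)
g(Q, l) = 4*l
T(w) = -4*w + (w + (5 + w)/(6 + w))/(2*w) (T(w) = (w + (w + 5)/(w + 6))/(w + w) - 4*w = (w + (5 + w)/(6 + w))/((2*w)) - 4*w = (w + (5 + w)/(6 + w))*(1/(2*w)) - 4*w = (w + (5 + w)/(6 + w))/(2*w) - 4*w = -4*w + (w + (5 + w)/(6 + w))/(2*w))
(-329 + T(39))*(-641) = (-329 + (½)*(5 - 47*39² - 8*39³ + 7*39)/(39*(6 + 39)))*(-641) = (-329 + (½)*(1/39)*(5 - 47*1521 - 8*59319 + 273)/45)*(-641) = (-329 + (½)*(1/39)*(1/45)*(5 - 71487 - 474552 + 273))*(-641) = (-329 + (½)*(1/39)*(1/45)*(-545761))*(-641) = (-329 - 545761/3510)*(-641) = -1700551/3510*(-641) = 1090053191/3510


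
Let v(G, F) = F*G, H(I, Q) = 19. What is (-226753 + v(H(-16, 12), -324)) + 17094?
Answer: -215815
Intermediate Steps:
(-226753 + v(H(-16, 12), -324)) + 17094 = (-226753 - 324*19) + 17094 = (-226753 - 6156) + 17094 = -232909 + 17094 = -215815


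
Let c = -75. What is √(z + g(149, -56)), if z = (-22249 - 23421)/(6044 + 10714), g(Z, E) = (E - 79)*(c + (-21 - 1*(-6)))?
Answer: √1933858285/399 ≈ 110.21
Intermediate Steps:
g(Z, E) = 7110 - 90*E (g(Z, E) = (E - 79)*(-75 + (-21 - 1*(-6))) = (-79 + E)*(-75 + (-21 + 6)) = (-79 + E)*(-75 - 15) = (-79 + E)*(-90) = 7110 - 90*E)
z = -22835/8379 (z = -45670/16758 = -45670*1/16758 = -22835/8379 ≈ -2.7253)
√(z + g(149, -56)) = √(-22835/8379 + (7110 - 90*(-56))) = √(-22835/8379 + (7110 + 5040)) = √(-22835/8379 + 12150) = √(101782015/8379) = √1933858285/399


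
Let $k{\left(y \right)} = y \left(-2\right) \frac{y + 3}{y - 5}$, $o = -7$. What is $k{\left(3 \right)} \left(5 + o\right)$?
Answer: $-36$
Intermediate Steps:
$k{\left(y \right)} = - \frac{2 y \left(3 + y\right)}{-5 + y}$ ($k{\left(y \right)} = - 2 y \frac{3 + y}{-5 + y} = - \frac{2 y \left(3 + y\right)}{-5 + y}$)
$k{\left(3 \right)} \left(5 + o\right) = \left(-2\right) 3 \frac{1}{-5 + 3} \left(3 + 3\right) \left(5 - 7\right) = \left(-2\right) 3 \frac{1}{-2} \cdot 6 \left(-2\right) = \left(-2\right) 3 \left(- \frac{1}{2}\right) 6 \left(-2\right) = 18 \left(-2\right) = -36$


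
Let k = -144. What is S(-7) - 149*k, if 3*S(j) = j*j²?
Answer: 64025/3 ≈ 21342.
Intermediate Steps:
S(j) = j³/3 (S(j) = (j*j²)/3 = j³/3)
S(-7) - 149*k = (⅓)*(-7)³ - 149*(-144) = (⅓)*(-343) + 21456 = -343/3 + 21456 = 64025/3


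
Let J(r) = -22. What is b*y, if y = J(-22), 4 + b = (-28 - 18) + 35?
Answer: 330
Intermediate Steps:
b = -15 (b = -4 + ((-28 - 18) + 35) = -4 + (-46 + 35) = -4 - 11 = -15)
y = -22
b*y = -15*(-22) = 330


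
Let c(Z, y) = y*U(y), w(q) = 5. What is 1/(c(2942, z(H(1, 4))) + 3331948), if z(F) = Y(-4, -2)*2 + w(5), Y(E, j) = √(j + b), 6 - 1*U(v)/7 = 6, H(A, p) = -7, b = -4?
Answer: 1/3331948 ≈ 3.0012e-7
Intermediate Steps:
U(v) = 0 (U(v) = 42 - 7*6 = 42 - 42 = 0)
Y(E, j) = √(-4 + j) (Y(E, j) = √(j - 4) = √(-4 + j))
z(F) = 5 + 2*I*√6 (z(F) = √(-4 - 2)*2 + 5 = √(-6)*2 + 5 = (I*√6)*2 + 5 = 2*I*√6 + 5 = 5 + 2*I*√6)
c(Z, y) = 0 (c(Z, y) = y*0 = 0)
1/(c(2942, z(H(1, 4))) + 3331948) = 1/(0 + 3331948) = 1/3331948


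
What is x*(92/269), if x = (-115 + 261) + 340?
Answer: 44712/269 ≈ 166.22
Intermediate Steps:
x = 486 (x = 146 + 340 = 486)
x*(92/269) = 486*(92/269) = 44712/269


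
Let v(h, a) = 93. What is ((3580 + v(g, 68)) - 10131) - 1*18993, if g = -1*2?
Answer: -25451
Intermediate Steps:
g = -2
((3580 + v(g, 68)) - 10131) - 1*18993 = ((3580 + 93) - 10131) - 1*18993 = (3673 - 10131) - 18993 = -6458 - 18993 = -25451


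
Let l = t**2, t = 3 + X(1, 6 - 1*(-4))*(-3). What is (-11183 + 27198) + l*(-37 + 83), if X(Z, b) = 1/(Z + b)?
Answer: 1979215/121 ≈ 16357.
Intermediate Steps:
t = 30/11 (t = 3 - 3/(1 + (6 - 1*(-4))) = 3 - 3/(1 + (6 + 4)) = 3 - 3/(1 + 10) = 3 - 3/11 = 30/11 ≈ 2.7273)
l = 900/121 (l = (30/11)**2 = 900/121 ≈ 7.4380)
(-11183 + 27198) + l*(-37 + 83) = (-11183 + 27198) + 900*(-37 + 83)/121 = 16015 + (900/121)*46 = 16015 + 41400/121 = 1979215/121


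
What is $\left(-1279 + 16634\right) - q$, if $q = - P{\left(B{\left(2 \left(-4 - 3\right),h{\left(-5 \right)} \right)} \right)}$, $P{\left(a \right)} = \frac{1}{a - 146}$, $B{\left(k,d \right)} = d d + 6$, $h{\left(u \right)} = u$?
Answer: $\frac{1765824}{115} \approx 15355.0$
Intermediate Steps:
$B{\left(k,d \right)} = 6 + d^{2}$ ($B{\left(k,d \right)} = d^{2} + 6 = 6 + d^{2}$)
$P{\left(a \right)} = \frac{1}{-146 + a}$
$q = \frac{1}{115}$ ($q = - \frac{1}{-146 + \left(6 + \left(-5\right)^{2}\right)} = - \frac{1}{-146 + \left(6 + 25\right)} = - \frac{1}{-146 + 31} = - \frac{1}{-115} = \left(-1\right) \left(- \frac{1}{115}\right) = \frac{1}{115} \approx 0.0086956$)
$\left(-1279 + 16634\right) - q = \left(-1279 + 16634\right) - \frac{1}{115} = 15355 - \frac{1}{115} = \frac{1765824}{115}$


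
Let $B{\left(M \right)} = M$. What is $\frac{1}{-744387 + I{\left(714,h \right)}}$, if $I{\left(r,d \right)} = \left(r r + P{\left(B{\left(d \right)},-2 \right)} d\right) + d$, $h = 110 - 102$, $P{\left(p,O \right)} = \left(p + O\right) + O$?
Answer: $- \frac{1}{234551} \approx -4.2635 \cdot 10^{-6}$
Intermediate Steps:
$P{\left(p,O \right)} = p + 2 O$ ($P{\left(p,O \right)} = \left(O + p\right) + O = p + 2 O$)
$h = 8$ ($h = 110 - 102 = 8$)
$I{\left(r,d \right)} = d + r^{2} + d \left(-4 + d\right)$ ($I{\left(r,d \right)} = \left(r r + \left(d + 2 \left(-2\right)\right) d\right) + d = \left(r^{2} + \left(d - 4\right) d\right) + d = \left(r^{2} + \left(-4 + d\right) d\right) + d = \left(r^{2} + d \left(-4 + d\right)\right) + d = d + r^{2} + d \left(-4 + d\right)$)
$\frac{1}{-744387 + I{\left(714,h \right)}} = \frac{1}{-744387 + \left(8 + 714^{2} + 8 \left(-4 + 8\right)\right)} = \frac{1}{-744387 + \left(8 + 509796 + 8 \cdot 4\right)} = \frac{1}{-744387 + \left(8 + 509796 + 32\right)} = \frac{1}{-744387 + 509836} = \frac{1}{-234551} = - \frac{1}{234551}$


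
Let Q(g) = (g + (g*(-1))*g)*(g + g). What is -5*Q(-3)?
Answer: -360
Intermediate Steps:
Q(g) = 2*g*(g - g²) (Q(g) = (g + (-g)*g)*(2*g) = (g - g²)*(2*g) = 2*g*(g - g²))
-5*Q(-3) = -10*(-3)²*(1 - 1*(-3)) = -10*9*(1 + 3) = -10*9*4 = -5*72 = -360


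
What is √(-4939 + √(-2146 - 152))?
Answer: √(-4939 + I*√2298) ≈ 0.341 + 70.279*I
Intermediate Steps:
√(-4939 + √(-2146 - 152)) = √(-4939 + √(-2298)) = √(-4939 + I*√2298)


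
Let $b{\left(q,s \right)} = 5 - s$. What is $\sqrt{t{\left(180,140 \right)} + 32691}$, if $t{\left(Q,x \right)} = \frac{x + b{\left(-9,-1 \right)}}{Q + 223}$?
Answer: $\frac{\sqrt{5309371457}}{403} \approx 180.81$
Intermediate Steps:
$t{\left(Q,x \right)} = \frac{6 + x}{223 + Q}$ ($t{\left(Q,x \right)} = \frac{x + \left(5 - -1\right)}{Q + 223} = \frac{x + \left(5 + 1\right)}{223 + Q} = \frac{x + 6}{223 + Q} = \frac{6 + x}{223 + Q}$)
$\sqrt{t{\left(180,140 \right)} + 32691} = \sqrt{\frac{6 + 140}{223 + 180} + 32691} = \sqrt{\frac{1}{403} \cdot 146 + 32691} = \sqrt{\frac{146}{403} + 32691} = \sqrt{\frac{13174619}{403}} = \frac{\sqrt{5309371457}}{403}$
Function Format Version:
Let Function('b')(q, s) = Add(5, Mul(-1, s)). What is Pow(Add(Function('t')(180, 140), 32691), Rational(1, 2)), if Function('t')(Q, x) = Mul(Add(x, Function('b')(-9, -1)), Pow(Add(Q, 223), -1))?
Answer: Mul(Rational(1, 403), Pow(5309371457, Rational(1, 2))) ≈ 180.81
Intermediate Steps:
Function('t')(Q, x) = Mul(Pow(Add(223, Q), -1), Add(6, x)) (Function('t')(Q, x) = Mul(Add(x, Add(5, Mul(-1, -1))), Pow(Add(Q, 223), -1)) = Mul(Add(x, Add(5, 1)), Pow(Add(223, Q), -1)) = Mul(Add(x, 6), Pow(Add(223, Q), -1)) = Mul(Add(6, x), Pow(Add(223, Q), -1)) = Mul(Pow(Add(223, Q), -1), Add(6, x)))
Pow(Add(Function('t')(180, 140), 32691), Rational(1, 2)) = Pow(Add(Mul(Pow(Add(223, 180), -1), Add(6, 140)), 32691), Rational(1, 2)) = Pow(Add(Mul(Pow(403, -1), 146), 32691), Rational(1, 2)) = Pow(Add(Mul(Rational(1, 403), 146), 32691), Rational(1, 2)) = Pow(Add(Rational(146, 403), 32691), Rational(1, 2)) = Pow(Rational(13174619, 403), Rational(1, 2)) = Mul(Rational(1, 403), Pow(5309371457, Rational(1, 2)))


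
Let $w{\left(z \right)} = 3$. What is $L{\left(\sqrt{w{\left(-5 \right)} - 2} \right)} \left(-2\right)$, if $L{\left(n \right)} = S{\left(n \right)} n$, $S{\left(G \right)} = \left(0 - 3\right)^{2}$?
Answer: $-18$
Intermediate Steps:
$S{\left(G \right)} = 9$ ($S{\left(G \right)} = \left(-3\right)^{2} = 9$)
$L{\left(n \right)} = 9 n$
$L{\left(\sqrt{w{\left(-5 \right)} - 2} \right)} \left(-2\right) = 9 \sqrt{3 - 2} \left(-2\right) = 9 \sqrt{1} \left(-2\right) = 9 \cdot 1 \left(-2\right) = 9 \left(-2\right) = -18$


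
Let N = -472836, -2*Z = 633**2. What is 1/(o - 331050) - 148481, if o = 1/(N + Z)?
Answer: -66179883602196373/445712809052 ≈ -1.4848e+5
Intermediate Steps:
Z = -400689/2 (Z = -1/2*633**2 = -1/2*400689 = -400689/2 ≈ -2.0034e+5)
o = -2/1346361 (o = 1/(-472836 - 400689/2) = 1/(-1346361/2) = -2/1346361 ≈ -1.4855e-6)
1/(o - 331050) - 148481 = 1/(-2/1346361 - 331050) - 148481 = 1/(-445712809052/1346361) - 148481 = -1346361/445712809052 - 148481 = -66179883602196373/445712809052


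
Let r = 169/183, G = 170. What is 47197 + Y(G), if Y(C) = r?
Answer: 8637220/183 ≈ 47198.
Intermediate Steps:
r = 169/183 (r = 169*(1/183) = 169/183 ≈ 0.92350)
Y(C) = 169/183
47197 + Y(G) = 47197 + 169/183 = 8637220/183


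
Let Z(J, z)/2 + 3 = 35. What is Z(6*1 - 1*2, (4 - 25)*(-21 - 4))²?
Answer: 4096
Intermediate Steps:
Z(J, z) = 64 (Z(J, z) = -6 + 2*35 = -6 + 70 = 64)
Z(6*1 - 1*2, (4 - 25)*(-21 - 4))² = 64² = 4096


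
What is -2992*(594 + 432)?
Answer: -3069792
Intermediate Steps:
-2992*(594 + 432) = -2992*1026 = -3069792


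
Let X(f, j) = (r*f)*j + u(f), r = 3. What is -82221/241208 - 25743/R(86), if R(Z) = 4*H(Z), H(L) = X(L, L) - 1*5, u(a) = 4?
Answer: -306962883/486516536 ≈ -0.63094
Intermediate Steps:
X(f, j) = 4 + 3*f*j (X(f, j) = (3*f)*j + 4 = 3*f*j + 4 = 4 + 3*f*j)
H(L) = -1 + 3*L² (H(L) = (4 + 3*L*L) - 1*5 = (4 + 3*L²) - 5 = -1 + 3*L²)
R(Z) = -4 + 12*Z² (R(Z) = 4*(-1 + 3*Z²) = -4 + 12*Z²)
-82221/241208 - 25743/R(86) = -82221/241208 - 25743/(-4 + 12*86²) = -82221*1/241208 - 25743/(-4 + 12*7396) = -82221/241208 - 25743/(-4 + 88752) = -82221/241208 - 25743/88748 = -306962883/486516536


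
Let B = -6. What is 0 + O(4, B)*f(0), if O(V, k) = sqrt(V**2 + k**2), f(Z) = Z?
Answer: 0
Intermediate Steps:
0 + O(4, B)*f(0) = 0 + sqrt(4**2 + (-6)**2)*0 = 0 + sqrt(16 + 36)*0 = 0 + sqrt(52)*0 = 0 + (2*sqrt(13))*0 = 0 + 0 = 0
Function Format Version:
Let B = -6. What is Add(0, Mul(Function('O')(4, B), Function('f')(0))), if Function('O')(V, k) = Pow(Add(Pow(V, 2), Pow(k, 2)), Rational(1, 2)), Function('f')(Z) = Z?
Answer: 0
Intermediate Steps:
Add(0, Mul(Function('O')(4, B), Function('f')(0))) = Add(0, Mul(Pow(Add(Pow(4, 2), Pow(-6, 2)), Rational(1, 2)), 0)) = Add(0, Mul(Pow(Add(16, 36), Rational(1, 2)), 0)) = Add(0, Mul(Pow(52, Rational(1, 2)), 0)) = Add(0, Mul(Mul(2, Pow(13, Rational(1, 2))), 0)) = Add(0, 0) = 0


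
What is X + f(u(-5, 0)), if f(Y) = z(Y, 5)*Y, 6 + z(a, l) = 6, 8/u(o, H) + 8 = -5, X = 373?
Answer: 373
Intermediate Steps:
u(o, H) = -8/13 (u(o, H) = 8/(-8 - 5) = 8/(-13) = 8*(-1/13) = -8/13)
z(a, l) = 0 (z(a, l) = -6 + 6 = 0)
f(Y) = 0 (f(Y) = 0*Y = 0)
X + f(u(-5, 0)) = 373 + 0 = 373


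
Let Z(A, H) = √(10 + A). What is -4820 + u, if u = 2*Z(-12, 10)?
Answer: -4820 + 2*I*√2 ≈ -4820.0 + 2.8284*I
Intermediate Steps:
u = 2*I*√2 (u = 2*√(10 - 12) = 2*√(-2) = 2*(I*√2) = 2*I*√2 ≈ 2.8284*I)
-4820 + u = -4820 + 2*I*√2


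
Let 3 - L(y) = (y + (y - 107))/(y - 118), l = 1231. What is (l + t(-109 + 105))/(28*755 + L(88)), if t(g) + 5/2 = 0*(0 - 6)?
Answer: 12285/211453 ≈ 0.058098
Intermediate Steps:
L(y) = 3 - (-107 + 2*y)/(-118 + y) (L(y) = 3 - (y + (y - 107))/(y - 118) = 3 - (y + (-107 + y))/(-118 + y) = 3 - (-107 + 2*y)/(-118 + y))
t(g) = -5/2 (t(g) = -5/2 + 0*(0 - 6) = -5/2 + 0*(-6) = -5/2 + 0 = -5/2)
(l + t(-109 + 105))/(28*755 + L(88)) = (1231 - 5/2)/(28*755 + (-247 + 88)/(-118 + 88)) = 2457/(2*(21140 - 159/(-30))) = 2457/(2*(21140 - 1/30*(-159))) = 2457/(2*(21140 + 53/10)) = 2457/(2*(211453/10)) = (2457/2)*(10/211453) = 12285/211453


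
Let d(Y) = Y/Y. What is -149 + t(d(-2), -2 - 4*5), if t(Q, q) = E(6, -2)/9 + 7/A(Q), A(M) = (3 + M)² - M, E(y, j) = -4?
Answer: -6704/45 ≈ -148.98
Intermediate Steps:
d(Y) = 1
t(Q, q) = -4/9 + 7/((3 + Q)² - Q)
-149 + t(d(-2), -2 - 4*5) = -149 + (27 - 20*1 - 4*1²)/(9*(9 + 1² + 5*1)) = -149 + (27 - 20 - 4*1)/(9*(9 + 1 + 5)) = -149 + (⅑)*(27 - 20 - 4)/15 = -149 + (⅑)*(1/15)*3 = -149 + 1/45 = -6704/45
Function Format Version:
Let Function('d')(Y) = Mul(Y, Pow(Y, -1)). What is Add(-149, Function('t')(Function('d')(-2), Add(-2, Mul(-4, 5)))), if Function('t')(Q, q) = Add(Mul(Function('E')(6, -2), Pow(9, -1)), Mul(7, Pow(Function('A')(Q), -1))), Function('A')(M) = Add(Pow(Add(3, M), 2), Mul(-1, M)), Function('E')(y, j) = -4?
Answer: Rational(-6704, 45) ≈ -148.98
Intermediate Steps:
Function('d')(Y) = 1
Function('t')(Q, q) = Add(Rational(-4, 9), Mul(7, Pow(Add(Pow(Add(3, Q), 2), Mul(-1, Q)), -1))) (Function('t')(Q, q) = Add(Mul(-4, Pow(9, -1)), Mul(7, Pow(Add(Pow(Add(3, Q), 2), Mul(-1, Q)), -1))) = Add(Mul(-4, Rational(1, 9)), Mul(7, Pow(Add(Pow(Add(3, Q), 2), Mul(-1, Q)), -1))) = Add(Rational(-4, 9), Mul(7, Pow(Add(Pow(Add(3, Q), 2), Mul(-1, Q)), -1))))
Add(-149, Function('t')(Function('d')(-2), Add(-2, Mul(-4, 5)))) = Add(-149, Mul(Rational(1, 9), Pow(Add(9, Pow(1, 2), Mul(5, 1)), -1), Add(27, Mul(-20, 1), Mul(-4, Pow(1, 2))))) = Add(-149, Mul(Rational(1, 9), Pow(Add(9, 1, 5), -1), Add(27, -20, Mul(-4, 1)))) = Add(-149, Mul(Rational(1, 9), Pow(15, -1), Add(27, -20, -4))) = Add(-149, Mul(Rational(1, 9), Rational(1, 15), 3)) = Add(-149, Rational(1, 45)) = Rational(-6704, 45)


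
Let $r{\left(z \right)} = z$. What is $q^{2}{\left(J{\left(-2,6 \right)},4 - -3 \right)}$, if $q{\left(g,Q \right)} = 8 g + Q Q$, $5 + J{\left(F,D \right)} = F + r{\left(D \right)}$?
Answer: $1681$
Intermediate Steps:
$J{\left(F,D \right)} = -5 + D + F$ ($J{\left(F,D \right)} = -5 + \left(F + D\right) = -5 + \left(D + F\right) = -5 + D + F$)
$q{\left(g,Q \right)} = Q^{2} + 8 g$ ($q{\left(g,Q \right)} = 8 g + Q^{2} = Q^{2} + 8 g$)
$q^{2}{\left(J{\left(-2,6 \right)},4 - -3 \right)} = \left(\left(4 - -3\right)^{2} + 8 \left(-5 + 6 - 2\right)\right)^{2} = \left(\left(4 + 3\right)^{2} + 8 \left(-1\right)\right)^{2} = \left(7^{2} - 8\right)^{2} = \left(49 - 8\right)^{2} = 41^{2} = 1681$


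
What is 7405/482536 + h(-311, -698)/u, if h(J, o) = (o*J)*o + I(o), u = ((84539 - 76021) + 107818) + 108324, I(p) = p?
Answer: -18278185542203/27101634440 ≈ -674.43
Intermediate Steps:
u = 224660 (u = (8518 + 107818) + 108324 = 116336 + 108324 = 224660)
h(J, o) = o + J*o**2 (h(J, o) = (o*J)*o + o = (J*o)*o + o = J*o**2 + o = o + J*o**2)
7405/482536 + h(-311, -698)/u = 7405/482536 - 698*(1 - 311*(-698))/224660 = 7405*(1/482536) - 698*(1 + 217078)*(1/224660) = 7405/482536 - 698*217079*(1/224660) = 7405/482536 - 151521142*1/224660 = 7405/482536 - 75760571/112330 = -18278185542203/27101634440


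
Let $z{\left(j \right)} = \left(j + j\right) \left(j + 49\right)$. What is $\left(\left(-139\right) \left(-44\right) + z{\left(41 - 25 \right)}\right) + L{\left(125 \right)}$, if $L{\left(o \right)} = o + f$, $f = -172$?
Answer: $8149$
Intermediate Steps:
$z{\left(j \right)} = 2 j \left(49 + j\right)$
$L{\left(o \right)} = -172 + o$ ($L{\left(o \right)} = o - 172 = -172 + o$)
$\left(\left(-139\right) \left(-44\right) + z{\left(41 - 25 \right)}\right) + L{\left(125 \right)} = \left(\left(-139\right) \left(-44\right) + 2 \left(41 - 25\right) \left(49 + \left(41 - 25\right)\right)\right) + \left(-172 + 125\right) = \left(6116 + 2 \left(41 - 25\right) \left(49 + \left(41 - 25\right)\right)\right) - 47 = \left(6116 + 2 \cdot 16 \left(49 + 16\right)\right) - 47 = \left(6116 + 2 \cdot 16 \cdot 65\right) - 47 = \left(6116 + 2080\right) - 47 = 8196 - 47 = 8149$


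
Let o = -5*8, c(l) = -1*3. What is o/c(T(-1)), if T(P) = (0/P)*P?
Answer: 40/3 ≈ 13.333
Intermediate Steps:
T(P) = 0 (T(P) = 0*P = 0)
c(l) = -3
o = -40
o/c(T(-1)) = -40/(-3) = -40*(-⅓) = 40/3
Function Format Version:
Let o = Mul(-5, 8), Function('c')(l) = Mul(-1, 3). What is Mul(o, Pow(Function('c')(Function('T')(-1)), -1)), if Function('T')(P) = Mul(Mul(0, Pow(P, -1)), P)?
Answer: Rational(40, 3) ≈ 13.333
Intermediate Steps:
Function('T')(P) = 0 (Function('T')(P) = Mul(0, P) = 0)
Function('c')(l) = -3
o = -40
Mul(o, Pow(Function('c')(Function('T')(-1)), -1)) = Mul(-40, Pow(-3, -1)) = Mul(-40, Rational(-1, 3)) = Rational(40, 3)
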